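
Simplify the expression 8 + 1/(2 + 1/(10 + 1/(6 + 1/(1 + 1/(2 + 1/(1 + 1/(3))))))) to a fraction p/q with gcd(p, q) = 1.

Compute successive convergents:
a_0 = 8: 8/1
a_1 = 2: 17/2
a_2 = 10: 178/21
a_3 = 6: 1085/128
a_4 = 1: 1263/149
a_5 = 2: 3611/426
a_6 = 1: 4874/575
a_7 = 3: 18233/2151

18233/2151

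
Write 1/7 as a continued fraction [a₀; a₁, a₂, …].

Apply division with remainder until the remainder is 0:
1 = 0·7 + 1, so a_0 = 0
7 = 7·1 + 0, so a_1 = 7

[0; 7]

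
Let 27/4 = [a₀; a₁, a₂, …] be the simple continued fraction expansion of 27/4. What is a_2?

3

Run the Euclidean algorithm, recording each quotient:
⌊27/4⌋ = 6, remainder 3
⌊4/3⌋ = 1, remainder 1
⌊3/1⌋ = 3, remainder 0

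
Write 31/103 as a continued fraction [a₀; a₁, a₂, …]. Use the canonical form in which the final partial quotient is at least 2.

[0; 3, 3, 10]

31 = 0·103 + 31, so a_0 = 0
103 = 3·31 + 10, so a_1 = 3
31 = 3·10 + 1, so a_2 = 3
10 = 10·1 + 0, so a_3 = 10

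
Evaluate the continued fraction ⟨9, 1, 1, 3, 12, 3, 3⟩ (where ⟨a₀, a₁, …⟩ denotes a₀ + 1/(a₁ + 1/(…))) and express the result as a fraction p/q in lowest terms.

8431/881

Starting at the tail and folding back:
Start with 3.
3 + 1/(3/1) = 3 + 1/3 = 10/3
12 + 1/(10/3) = 12 + 3/10 = 123/10
3 + 1/(123/10) = 3 + 10/123 = 379/123
1 + 1/(379/123) = 1 + 123/379 = 502/379
1 + 1/(502/379) = 1 + 379/502 = 881/502
9 + 1/(881/502) = 9 + 502/881 = 8431/881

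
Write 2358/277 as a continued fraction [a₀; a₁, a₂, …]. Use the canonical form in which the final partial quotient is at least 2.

⌊2358/277⌋ = 8, remainder 142
⌊277/142⌋ = 1, remainder 135
⌊142/135⌋ = 1, remainder 7
⌊135/7⌋ = 19, remainder 2
⌊7/2⌋ = 3, remainder 1
⌊2/1⌋ = 2, remainder 0

[8; 1, 1, 19, 3, 2]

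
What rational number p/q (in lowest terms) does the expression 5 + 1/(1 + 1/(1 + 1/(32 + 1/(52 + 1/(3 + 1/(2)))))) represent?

131105/23804

Use the convergent recurrence hₖ = aₖ·hₖ₋₁ + hₖ₋₂ (and likewise for the denominators kₖ):
a_0 = 5: 5/1
a_1 = 1: 6/1
a_2 = 1: 11/2
a_3 = 32: 358/65
a_4 = 52: 18627/3382
a_5 = 3: 56239/10211
a_6 = 2: 131105/23804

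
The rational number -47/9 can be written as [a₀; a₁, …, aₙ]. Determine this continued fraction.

[-6; 1, 3, 2]

-47 = -6·9 + 7, so a_0 = -6
9 = 1·7 + 2, so a_1 = 1
7 = 3·2 + 1, so a_2 = 3
2 = 2·1 + 0, so a_3 = 2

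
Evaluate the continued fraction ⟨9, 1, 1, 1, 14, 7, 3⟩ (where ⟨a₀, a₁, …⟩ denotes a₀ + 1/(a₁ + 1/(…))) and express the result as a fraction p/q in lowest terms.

Work from the innermost term outward:
Start with 3.
7 + 1/(3/1) = 7 + 1/3 = 22/3
14 + 1/(22/3) = 14 + 3/22 = 311/22
1 + 1/(311/22) = 1 + 22/311 = 333/311
1 + 1/(333/311) = 1 + 311/333 = 644/333
1 + 1/(644/333) = 1 + 333/644 = 977/644
9 + 1/(977/644) = 9 + 644/977 = 9437/977

9437/977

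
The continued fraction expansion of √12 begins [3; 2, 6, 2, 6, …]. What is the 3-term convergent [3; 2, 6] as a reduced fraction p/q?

Use the convergent recurrence hₖ = aₖ·hₖ₋₁ + hₖ₋₂ (and likewise for the denominators kₖ):
a_0 = 3: 3/1
a_1 = 2: 7/2
a_2 = 6: 45/13

45/13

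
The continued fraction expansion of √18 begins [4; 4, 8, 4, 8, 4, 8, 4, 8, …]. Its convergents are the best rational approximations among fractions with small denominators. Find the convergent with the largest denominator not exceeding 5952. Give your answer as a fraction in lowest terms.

19601/4620

a_0 = 4: 4/1  (≤ bound)
a_1 = 4: 17/4  (≤ bound)
a_2 = 8: 140/33  (≤ bound)
a_3 = 4: 577/136  (≤ bound)
a_4 = 8: 4756/1121  (≤ bound)
a_5 = 4: 19601/4620  (≤ bound)
a_6 = 8: 161564/38081  (> 5952, stop)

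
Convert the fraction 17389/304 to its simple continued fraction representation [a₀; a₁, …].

[57; 4, 1, 60]

⌊17389/304⌋ = 57, remainder 61
⌊304/61⌋ = 4, remainder 60
⌊61/60⌋ = 1, remainder 1
⌊60/1⌋ = 60, remainder 0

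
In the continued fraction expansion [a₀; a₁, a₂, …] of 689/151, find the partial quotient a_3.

3

689 = 4·151 + 85, so a_0 = 4
151 = 1·85 + 66, so a_1 = 1
85 = 1·66 + 19, so a_2 = 1
66 = 3·19 + 9, so a_3 = 3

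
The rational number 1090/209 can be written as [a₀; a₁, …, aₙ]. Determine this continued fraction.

⌊1090/209⌋ = 5, remainder 45
⌊209/45⌋ = 4, remainder 29
⌊45/29⌋ = 1, remainder 16
⌊29/16⌋ = 1, remainder 13
⌊16/13⌋ = 1, remainder 3
⌊13/3⌋ = 4, remainder 1
⌊3/1⌋ = 3, remainder 0

[5; 4, 1, 1, 1, 4, 3]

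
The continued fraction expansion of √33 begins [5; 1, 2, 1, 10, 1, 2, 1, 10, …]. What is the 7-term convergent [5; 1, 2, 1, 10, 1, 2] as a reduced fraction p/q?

787/137

Start with 2.
1 + 1/(2/1) = 1 + 1/2 = 3/2
10 + 1/(3/2) = 10 + 2/3 = 32/3
1 + 1/(32/3) = 1 + 3/32 = 35/32
2 + 1/(35/32) = 2 + 32/35 = 102/35
1 + 1/(102/35) = 1 + 35/102 = 137/102
5 + 1/(137/102) = 5 + 102/137 = 787/137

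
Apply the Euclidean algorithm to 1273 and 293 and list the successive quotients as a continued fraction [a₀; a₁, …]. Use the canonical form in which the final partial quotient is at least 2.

1273 ÷ 293 → quotient 4, remainder 101
293 ÷ 101 → quotient 2, remainder 91
101 ÷ 91 → quotient 1, remainder 10
91 ÷ 10 → quotient 9, remainder 1
10 ÷ 1 → quotient 10, remainder 0

[4; 2, 1, 9, 10]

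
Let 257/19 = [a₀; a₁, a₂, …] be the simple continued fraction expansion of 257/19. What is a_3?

257 ÷ 19 → quotient 13, remainder 10
19 ÷ 10 → quotient 1, remainder 9
10 ÷ 9 → quotient 1, remainder 1
9 ÷ 1 → quotient 9, remainder 0

9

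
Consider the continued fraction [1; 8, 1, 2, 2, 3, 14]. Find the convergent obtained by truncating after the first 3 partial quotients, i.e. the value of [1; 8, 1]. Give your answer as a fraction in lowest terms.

a_0 = 1: 1/1
a_1 = 8: 9/8
a_2 = 1: 10/9

10/9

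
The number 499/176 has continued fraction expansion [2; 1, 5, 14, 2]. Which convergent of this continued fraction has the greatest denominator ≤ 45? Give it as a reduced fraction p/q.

17/6

a_0 = 2: 2/1  (≤ bound)
a_1 = 1: 3/1  (≤ bound)
a_2 = 5: 17/6  (≤ bound)
a_3 = 14: 241/85  (> 45, stop)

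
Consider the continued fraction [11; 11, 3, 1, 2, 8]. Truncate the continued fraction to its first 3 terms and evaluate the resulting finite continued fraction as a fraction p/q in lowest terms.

Start with 3.
11 + 1/(3/1) = 11 + 1/3 = 34/3
11 + 1/(34/3) = 11 + 3/34 = 377/34

377/34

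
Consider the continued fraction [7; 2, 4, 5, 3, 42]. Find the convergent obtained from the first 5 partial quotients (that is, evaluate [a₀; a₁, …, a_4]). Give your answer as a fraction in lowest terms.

Start with 3.
5 + 1/(3/1) = 5 + 1/3 = 16/3
4 + 1/(16/3) = 4 + 3/16 = 67/16
2 + 1/(67/16) = 2 + 16/67 = 150/67
7 + 1/(150/67) = 7 + 67/150 = 1117/150

1117/150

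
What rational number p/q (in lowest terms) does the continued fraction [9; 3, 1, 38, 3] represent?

Compute successive convergents:
a_0 = 9: 9/1
a_1 = 3: 28/3
a_2 = 1: 37/4
a_3 = 38: 1434/155
a_4 = 3: 4339/469

4339/469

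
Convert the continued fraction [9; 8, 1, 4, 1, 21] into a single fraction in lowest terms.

10544/1157

Start with 21.
1 + 1/(21/1) = 1 + 1/21 = 22/21
4 + 1/(22/21) = 4 + 21/22 = 109/22
1 + 1/(109/22) = 1 + 22/109 = 131/109
8 + 1/(131/109) = 8 + 109/131 = 1157/131
9 + 1/(1157/131) = 9 + 131/1157 = 10544/1157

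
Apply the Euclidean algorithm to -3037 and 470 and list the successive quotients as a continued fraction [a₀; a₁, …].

[-7; 1, 1, 6, 36]

-3037 ÷ 470 → quotient -7, remainder 253
470 ÷ 253 → quotient 1, remainder 217
253 ÷ 217 → quotient 1, remainder 36
217 ÷ 36 → quotient 6, remainder 1
36 ÷ 1 → quotient 36, remainder 0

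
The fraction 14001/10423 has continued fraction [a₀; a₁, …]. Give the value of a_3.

14001 = 1·10423 + 3578, so a_0 = 1
10423 = 2·3578 + 3267, so a_1 = 2
3578 = 1·3267 + 311, so a_2 = 1
3267 = 10·311 + 157, so a_3 = 10

10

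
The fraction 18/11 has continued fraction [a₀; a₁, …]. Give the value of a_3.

1

Apply division with remainder until the remainder is 0:
18 ÷ 11 → quotient 1, remainder 7
11 ÷ 7 → quotient 1, remainder 4
7 ÷ 4 → quotient 1, remainder 3
4 ÷ 3 → quotient 1, remainder 1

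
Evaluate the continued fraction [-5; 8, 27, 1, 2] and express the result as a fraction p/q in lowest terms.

-3252/667

Start with 2.
1 + 1/(2/1) = 1 + 1/2 = 3/2
27 + 1/(3/2) = 27 + 2/3 = 83/3
8 + 1/(83/3) = 8 + 3/83 = 667/83
-5 + 1/(667/83) = -5 + 83/667 = -3252/667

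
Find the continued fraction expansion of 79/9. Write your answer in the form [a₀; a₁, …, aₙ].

79 ÷ 9 → quotient 8, remainder 7
9 ÷ 7 → quotient 1, remainder 2
7 ÷ 2 → quotient 3, remainder 1
2 ÷ 1 → quotient 2, remainder 0

[8; 1, 3, 2]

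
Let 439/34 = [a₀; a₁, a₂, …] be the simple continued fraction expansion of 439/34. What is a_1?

1

439 ÷ 34 → quotient 12, remainder 31
34 ÷ 31 → quotient 1, remainder 3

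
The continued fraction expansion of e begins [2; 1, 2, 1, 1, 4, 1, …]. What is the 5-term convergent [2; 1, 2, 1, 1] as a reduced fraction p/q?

19/7

a_0 = 2: 2/1
a_1 = 1: 3/1
a_2 = 2: 8/3
a_3 = 1: 11/4
a_4 = 1: 19/7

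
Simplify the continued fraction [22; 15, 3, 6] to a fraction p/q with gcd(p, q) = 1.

Collapse the nested fraction from the inside out:
Start with 6.
3 + 1/(6/1) = 3 + 1/6 = 19/6
15 + 1/(19/6) = 15 + 6/19 = 291/19
22 + 1/(291/19) = 22 + 19/291 = 6421/291

6421/291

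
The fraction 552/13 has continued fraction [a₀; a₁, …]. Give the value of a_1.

Run the Euclidean algorithm, recording each quotient:
552 ÷ 13 → quotient 42, remainder 6
13 ÷ 6 → quotient 2, remainder 1

2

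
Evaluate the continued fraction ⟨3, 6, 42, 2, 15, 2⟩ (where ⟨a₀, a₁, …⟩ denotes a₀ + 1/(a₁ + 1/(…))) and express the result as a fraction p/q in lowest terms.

51853/16378

a_0 = 3: 3/1
a_1 = 6: 19/6
a_2 = 42: 801/253
a_3 = 2: 1621/512
a_4 = 15: 25116/7933
a_5 = 2: 51853/16378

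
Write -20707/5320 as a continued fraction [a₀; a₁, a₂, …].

[-4; 9, 3, 1, 1, 15, 1, 4]

Apply division with remainder until the remainder is 0:
-20707 ÷ 5320 → quotient -4, remainder 573
5320 ÷ 573 → quotient 9, remainder 163
573 ÷ 163 → quotient 3, remainder 84
163 ÷ 84 → quotient 1, remainder 79
84 ÷ 79 → quotient 1, remainder 5
79 ÷ 5 → quotient 15, remainder 4
5 ÷ 4 → quotient 1, remainder 1
4 ÷ 1 → quotient 4, remainder 0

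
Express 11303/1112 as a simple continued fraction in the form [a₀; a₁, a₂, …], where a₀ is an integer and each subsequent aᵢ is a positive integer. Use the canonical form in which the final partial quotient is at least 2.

[10; 6, 13, 14]

Repeatedly divide and take the remainder:
⌊11303/1112⌋ = 10, remainder 183
⌊1112/183⌋ = 6, remainder 14
⌊183/14⌋ = 13, remainder 1
⌊14/1⌋ = 14, remainder 0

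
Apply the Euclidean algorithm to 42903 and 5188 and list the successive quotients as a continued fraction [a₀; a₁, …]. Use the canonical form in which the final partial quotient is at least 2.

[8; 3, 1, 2, 2, 3, 58]

⌊42903/5188⌋ = 8, remainder 1399
⌊5188/1399⌋ = 3, remainder 991
⌊1399/991⌋ = 1, remainder 408
⌊991/408⌋ = 2, remainder 175
⌊408/175⌋ = 2, remainder 58
⌊175/58⌋ = 3, remainder 1
⌊58/1⌋ = 58, remainder 0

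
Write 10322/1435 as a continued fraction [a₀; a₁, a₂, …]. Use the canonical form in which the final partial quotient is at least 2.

[7; 5, 5, 1, 1, 5, 1, 3]

10322 ÷ 1435 → quotient 7, remainder 277
1435 ÷ 277 → quotient 5, remainder 50
277 ÷ 50 → quotient 5, remainder 27
50 ÷ 27 → quotient 1, remainder 23
27 ÷ 23 → quotient 1, remainder 4
23 ÷ 4 → quotient 5, remainder 3
4 ÷ 3 → quotient 1, remainder 1
3 ÷ 1 → quotient 3, remainder 0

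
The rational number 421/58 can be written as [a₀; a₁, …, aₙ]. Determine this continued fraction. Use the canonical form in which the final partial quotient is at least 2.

Run the Euclidean algorithm, recording each quotient:
421 ÷ 58 → quotient 7, remainder 15
58 ÷ 15 → quotient 3, remainder 13
15 ÷ 13 → quotient 1, remainder 2
13 ÷ 2 → quotient 6, remainder 1
2 ÷ 1 → quotient 2, remainder 0

[7; 3, 1, 6, 2]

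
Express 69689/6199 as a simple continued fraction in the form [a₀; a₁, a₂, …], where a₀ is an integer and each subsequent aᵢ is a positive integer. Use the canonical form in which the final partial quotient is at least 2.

[11; 4, 7, 1, 1, 6, 7, 2]

69689 ÷ 6199 → quotient 11, remainder 1500
6199 ÷ 1500 → quotient 4, remainder 199
1500 ÷ 199 → quotient 7, remainder 107
199 ÷ 107 → quotient 1, remainder 92
107 ÷ 92 → quotient 1, remainder 15
92 ÷ 15 → quotient 6, remainder 2
15 ÷ 2 → quotient 7, remainder 1
2 ÷ 1 → quotient 2, remainder 0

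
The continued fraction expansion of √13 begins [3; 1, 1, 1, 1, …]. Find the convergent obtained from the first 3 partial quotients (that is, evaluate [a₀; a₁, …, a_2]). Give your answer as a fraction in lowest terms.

7/2

Start with 1.
1 + 1/(1/1) = 1 + 1/1 = 2/1
3 + 1/(2/1) = 3 + 1/2 = 7/2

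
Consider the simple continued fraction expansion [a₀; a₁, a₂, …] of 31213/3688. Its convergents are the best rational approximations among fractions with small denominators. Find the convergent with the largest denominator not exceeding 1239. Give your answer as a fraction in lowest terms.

a_0 = 8: 8/1  (≤ bound)
a_1 = 2: 17/2  (≤ bound)
a_2 = 6: 110/13  (≤ bound)
a_3 = 3: 347/41  (≤ bound)
a_4 = 29: 10173/1202  (≤ bound)
a_5 = 1: 10520/1243  (> 1239, stop)

10173/1202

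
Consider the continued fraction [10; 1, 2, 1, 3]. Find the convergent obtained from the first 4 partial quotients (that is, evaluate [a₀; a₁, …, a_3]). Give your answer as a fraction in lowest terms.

43/4

Start with 1.
2 + 1/(1/1) = 2 + 1/1 = 3/1
1 + 1/(3/1) = 1 + 1/3 = 4/3
10 + 1/(4/3) = 10 + 3/4 = 43/4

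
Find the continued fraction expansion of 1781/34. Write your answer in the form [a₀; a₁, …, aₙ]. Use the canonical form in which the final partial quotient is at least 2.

1781 = 52·34 + 13, so a_0 = 52
34 = 2·13 + 8, so a_1 = 2
13 = 1·8 + 5, so a_2 = 1
8 = 1·5 + 3, so a_3 = 1
5 = 1·3 + 2, so a_4 = 1
3 = 1·2 + 1, so a_5 = 1
2 = 2·1 + 0, so a_6 = 2

[52; 2, 1, 1, 1, 1, 2]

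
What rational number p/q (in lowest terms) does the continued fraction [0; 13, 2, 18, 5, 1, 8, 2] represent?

4182/56401

Use the convergent recurrence hₖ = aₖ·hₖ₋₁ + hₖ₋₂ (and likewise for the denominators kₖ):
a_0 = 0: 0/1
a_1 = 13: 1/13
a_2 = 2: 2/27
a_3 = 18: 37/499
a_4 = 5: 187/2522
a_5 = 1: 224/3021
a_6 = 8: 1979/26690
a_7 = 2: 4182/56401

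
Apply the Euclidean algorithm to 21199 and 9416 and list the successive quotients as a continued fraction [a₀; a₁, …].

[2; 3, 1, 44, 1, 1, 12, 2]

21199 = 2·9416 + 2367, so a_0 = 2
9416 = 3·2367 + 2315, so a_1 = 3
2367 = 1·2315 + 52, so a_2 = 1
2315 = 44·52 + 27, so a_3 = 44
52 = 1·27 + 25, so a_4 = 1
27 = 1·25 + 2, so a_5 = 1
25 = 12·2 + 1, so a_6 = 12
2 = 2·1 + 0, so a_7 = 2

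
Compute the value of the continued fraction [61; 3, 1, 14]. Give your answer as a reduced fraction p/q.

3614/59

Build up convergents one term at a time:
a_0 = 61: 61/1
a_1 = 3: 184/3
a_2 = 1: 245/4
a_3 = 14: 3614/59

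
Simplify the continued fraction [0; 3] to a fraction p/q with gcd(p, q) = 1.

1/3

Start with 3.
0 + 1/(3/1) = 0 + 1/3 = 1/3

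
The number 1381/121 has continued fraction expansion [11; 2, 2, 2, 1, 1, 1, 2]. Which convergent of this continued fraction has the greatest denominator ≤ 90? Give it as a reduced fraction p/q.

525/46

a_0 = 11: 11/1  (≤ bound)
a_1 = 2: 23/2  (≤ bound)
a_2 = 2: 57/5  (≤ bound)
a_3 = 2: 137/12  (≤ bound)
a_4 = 1: 194/17  (≤ bound)
a_5 = 1: 331/29  (≤ bound)
a_6 = 1: 525/46  (≤ bound)
a_7 = 2: 1381/121  (> 90, stop)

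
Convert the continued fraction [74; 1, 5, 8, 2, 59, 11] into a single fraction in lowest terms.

5099287/68139

Use the convergent recurrence hₖ = aₖ·hₖ₋₁ + hₖ₋₂ (and likewise for the denominators kₖ):
a_0 = 74: 74/1
a_1 = 1: 75/1
a_2 = 5: 449/6
a_3 = 8: 3667/49
a_4 = 2: 7783/104
a_5 = 59: 462864/6185
a_6 = 11: 5099287/68139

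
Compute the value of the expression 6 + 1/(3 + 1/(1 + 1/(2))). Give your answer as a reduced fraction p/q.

69/11

Start with 2.
1 + 1/(2/1) = 1 + 1/2 = 3/2
3 + 1/(3/2) = 3 + 2/3 = 11/3
6 + 1/(11/3) = 6 + 3/11 = 69/11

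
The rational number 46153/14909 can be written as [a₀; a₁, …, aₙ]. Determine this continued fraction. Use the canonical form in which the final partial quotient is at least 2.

⌊46153/14909⌋ = 3, remainder 1426
⌊14909/1426⌋ = 10, remainder 649
⌊1426/649⌋ = 2, remainder 128
⌊649/128⌋ = 5, remainder 9
⌊128/9⌋ = 14, remainder 2
⌊9/2⌋ = 4, remainder 1
⌊2/1⌋ = 2, remainder 0

[3; 10, 2, 5, 14, 4, 2]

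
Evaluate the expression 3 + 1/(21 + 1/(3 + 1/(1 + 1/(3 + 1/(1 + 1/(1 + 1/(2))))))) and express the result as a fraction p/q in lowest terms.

a_0 = 3: 3/1
a_1 = 21: 64/21
a_2 = 3: 195/64
a_3 = 1: 259/85
a_4 = 3: 972/319
a_5 = 1: 1231/404
a_6 = 1: 2203/723
a_7 = 2: 5637/1850

5637/1850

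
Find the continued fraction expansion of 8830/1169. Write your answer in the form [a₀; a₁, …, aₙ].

[7; 1, 1, 4, 5, 1, 2, 7]

⌊8830/1169⌋ = 7, remainder 647
⌊1169/647⌋ = 1, remainder 522
⌊647/522⌋ = 1, remainder 125
⌊522/125⌋ = 4, remainder 22
⌊125/22⌋ = 5, remainder 15
⌊22/15⌋ = 1, remainder 7
⌊15/7⌋ = 2, remainder 1
⌊7/1⌋ = 7, remainder 0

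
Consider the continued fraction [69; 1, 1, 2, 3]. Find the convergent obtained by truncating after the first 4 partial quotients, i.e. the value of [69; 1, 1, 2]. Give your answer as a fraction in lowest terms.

Build up convergents one term at a time:
a_0 = 69: 69/1
a_1 = 1: 70/1
a_2 = 1: 139/2
a_3 = 2: 348/5

348/5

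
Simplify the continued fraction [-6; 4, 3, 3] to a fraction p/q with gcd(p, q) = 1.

-248/43

Start with 3.
3 + 1/(3/1) = 3 + 1/3 = 10/3
4 + 1/(10/3) = 4 + 3/10 = 43/10
-6 + 1/(43/10) = -6 + 10/43 = -248/43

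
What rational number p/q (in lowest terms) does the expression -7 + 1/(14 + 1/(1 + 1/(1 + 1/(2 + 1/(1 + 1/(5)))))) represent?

Compute successive convergents:
a_0 = -7: -7/1
a_1 = 14: -97/14
a_2 = 1: -104/15
a_3 = 1: -201/29
a_4 = 2: -506/73
a_5 = 1: -707/102
a_6 = 5: -4041/583

-4041/583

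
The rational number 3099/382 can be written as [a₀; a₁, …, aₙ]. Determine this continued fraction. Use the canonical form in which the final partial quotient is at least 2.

[8; 8, 1, 7, 1, 1, 2]

Repeatedly divide and take the remainder:
⌊3099/382⌋ = 8, remainder 43
⌊382/43⌋ = 8, remainder 38
⌊43/38⌋ = 1, remainder 5
⌊38/5⌋ = 7, remainder 3
⌊5/3⌋ = 1, remainder 2
⌊3/2⌋ = 1, remainder 1
⌊2/1⌋ = 2, remainder 0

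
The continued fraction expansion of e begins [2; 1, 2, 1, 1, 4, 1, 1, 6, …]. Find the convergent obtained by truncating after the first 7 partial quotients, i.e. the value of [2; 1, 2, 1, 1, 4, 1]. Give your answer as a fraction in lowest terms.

Start with 1.
4 + 1/(1/1) = 4 + 1/1 = 5/1
1 + 1/(5/1) = 1 + 1/5 = 6/5
1 + 1/(6/5) = 1 + 5/6 = 11/6
2 + 1/(11/6) = 2 + 6/11 = 28/11
1 + 1/(28/11) = 1 + 11/28 = 39/28
2 + 1/(39/28) = 2 + 28/39 = 106/39

106/39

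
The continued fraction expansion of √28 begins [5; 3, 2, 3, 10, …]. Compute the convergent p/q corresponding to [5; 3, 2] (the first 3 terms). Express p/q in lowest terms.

37/7

Build up convergents one term at a time:
a_0 = 5: 5/1
a_1 = 3: 16/3
a_2 = 2: 37/7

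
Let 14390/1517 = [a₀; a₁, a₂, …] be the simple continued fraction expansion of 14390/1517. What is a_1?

Repeatedly divide and take the remainder:
⌊14390/1517⌋ = 9, remainder 737
⌊1517/737⌋ = 2, remainder 43

2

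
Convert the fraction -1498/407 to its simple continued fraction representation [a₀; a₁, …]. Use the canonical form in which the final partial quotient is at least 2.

⌊-1498/407⌋ = -4, remainder 130
⌊407/130⌋ = 3, remainder 17
⌊130/17⌋ = 7, remainder 11
⌊17/11⌋ = 1, remainder 6
⌊11/6⌋ = 1, remainder 5
⌊6/5⌋ = 1, remainder 1
⌊5/1⌋ = 5, remainder 0

[-4; 3, 7, 1, 1, 1, 5]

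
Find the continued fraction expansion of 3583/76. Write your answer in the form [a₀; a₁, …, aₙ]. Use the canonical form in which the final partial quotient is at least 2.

[47; 6, 1, 10]

3583 = 47·76 + 11, so a_0 = 47
76 = 6·11 + 10, so a_1 = 6
11 = 1·10 + 1, so a_2 = 1
10 = 10·1 + 0, so a_3 = 10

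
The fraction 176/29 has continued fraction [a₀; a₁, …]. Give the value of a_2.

176 = 6·29 + 2, so a_0 = 6
29 = 14·2 + 1, so a_1 = 14
2 = 2·1 + 0, so a_2 = 2

2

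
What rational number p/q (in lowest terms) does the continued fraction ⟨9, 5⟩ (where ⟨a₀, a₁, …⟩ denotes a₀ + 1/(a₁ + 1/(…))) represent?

a_0 = 9: 9/1
a_1 = 5: 46/5

46/5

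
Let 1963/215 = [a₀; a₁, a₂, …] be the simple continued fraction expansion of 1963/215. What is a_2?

1

Run the Euclidean algorithm, recording each quotient:
1963 ÷ 215 → quotient 9, remainder 28
215 ÷ 28 → quotient 7, remainder 19
28 ÷ 19 → quotient 1, remainder 9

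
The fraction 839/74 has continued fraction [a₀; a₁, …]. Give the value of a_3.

839 ÷ 74 → quotient 11, remainder 25
74 ÷ 25 → quotient 2, remainder 24
25 ÷ 24 → quotient 1, remainder 1
24 ÷ 1 → quotient 24, remainder 0

24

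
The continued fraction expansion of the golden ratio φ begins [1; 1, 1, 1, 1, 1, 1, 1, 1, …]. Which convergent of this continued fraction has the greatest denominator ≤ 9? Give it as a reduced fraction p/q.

List convergents until the denominator exceeds the bound:
a_0 = 1: 1/1  (≤ bound)
a_1 = 1: 2/1  (≤ bound)
a_2 = 1: 3/2  (≤ bound)
a_3 = 1: 5/3  (≤ bound)
a_4 = 1: 8/5  (≤ bound)
a_5 = 1: 13/8  (≤ bound)
a_6 = 1: 21/13  (> 9, stop)

13/8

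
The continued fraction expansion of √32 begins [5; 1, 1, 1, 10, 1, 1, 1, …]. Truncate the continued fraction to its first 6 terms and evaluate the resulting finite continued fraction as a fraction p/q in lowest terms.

198/35

Start with 1.
10 + 1/(1/1) = 10 + 1/1 = 11/1
1 + 1/(11/1) = 1 + 1/11 = 12/11
1 + 1/(12/11) = 1 + 11/12 = 23/12
1 + 1/(23/12) = 1 + 12/23 = 35/23
5 + 1/(35/23) = 5 + 23/35 = 198/35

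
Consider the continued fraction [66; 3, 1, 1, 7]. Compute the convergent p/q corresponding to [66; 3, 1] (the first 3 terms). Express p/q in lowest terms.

a_0 = 66: 66/1
a_1 = 3: 199/3
a_2 = 1: 265/4

265/4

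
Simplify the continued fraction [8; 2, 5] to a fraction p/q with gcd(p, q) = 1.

Start with 5.
2 + 1/(5/1) = 2 + 1/5 = 11/5
8 + 1/(11/5) = 8 + 5/11 = 93/11

93/11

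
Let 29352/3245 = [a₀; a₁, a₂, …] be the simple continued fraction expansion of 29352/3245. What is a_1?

22

29352 = 9·3245 + 147, so a_0 = 9
3245 = 22·147 + 11, so a_1 = 22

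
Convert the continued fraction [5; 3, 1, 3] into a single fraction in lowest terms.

79/15

Collapse the nested fraction from the inside out:
Start with 3.
1 + 1/(3/1) = 1 + 1/3 = 4/3
3 + 1/(4/3) = 3 + 3/4 = 15/4
5 + 1/(15/4) = 5 + 4/15 = 79/15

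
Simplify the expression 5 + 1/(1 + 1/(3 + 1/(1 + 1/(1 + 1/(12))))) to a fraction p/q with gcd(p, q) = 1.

653/113

a_0 = 5: 5/1
a_1 = 1: 6/1
a_2 = 3: 23/4
a_3 = 1: 29/5
a_4 = 1: 52/9
a_5 = 12: 653/113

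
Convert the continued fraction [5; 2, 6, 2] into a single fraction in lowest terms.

153/28

Work from the innermost term outward:
Start with 2.
6 + 1/(2/1) = 6 + 1/2 = 13/2
2 + 1/(13/2) = 2 + 2/13 = 28/13
5 + 1/(28/13) = 5 + 13/28 = 153/28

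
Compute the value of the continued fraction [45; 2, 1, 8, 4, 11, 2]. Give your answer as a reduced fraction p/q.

113954/2513

Starting at the tail and folding back:
Start with 2.
11 + 1/(2/1) = 11 + 1/2 = 23/2
4 + 1/(23/2) = 4 + 2/23 = 94/23
8 + 1/(94/23) = 8 + 23/94 = 775/94
1 + 1/(775/94) = 1 + 94/775 = 869/775
2 + 1/(869/775) = 2 + 775/869 = 2513/869
45 + 1/(2513/869) = 45 + 869/2513 = 113954/2513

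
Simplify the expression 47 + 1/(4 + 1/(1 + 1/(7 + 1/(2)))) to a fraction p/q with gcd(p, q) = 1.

a_0 = 47: 47/1
a_1 = 4: 189/4
a_2 = 1: 236/5
a_3 = 7: 1841/39
a_4 = 2: 3918/83

3918/83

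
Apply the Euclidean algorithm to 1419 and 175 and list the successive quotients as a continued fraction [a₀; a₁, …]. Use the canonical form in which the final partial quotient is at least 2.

[8; 9, 4, 1, 3]

⌊1419/175⌋ = 8, remainder 19
⌊175/19⌋ = 9, remainder 4
⌊19/4⌋ = 4, remainder 3
⌊4/3⌋ = 1, remainder 1
⌊3/1⌋ = 3, remainder 0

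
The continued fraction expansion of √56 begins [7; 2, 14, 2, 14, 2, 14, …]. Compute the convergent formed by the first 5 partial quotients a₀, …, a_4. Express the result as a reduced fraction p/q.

6503/869

Start with 14.
2 + 1/(14/1) = 2 + 1/14 = 29/14
14 + 1/(29/14) = 14 + 14/29 = 420/29
2 + 1/(420/29) = 2 + 29/420 = 869/420
7 + 1/(869/420) = 7 + 420/869 = 6503/869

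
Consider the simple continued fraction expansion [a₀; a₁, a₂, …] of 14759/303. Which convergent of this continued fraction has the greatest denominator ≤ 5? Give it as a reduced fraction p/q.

146/3

a_0 = 48: 48/1  (≤ bound)
a_1 = 1: 49/1  (≤ bound)
a_2 = 2: 146/3  (≤ bound)
a_3 = 2: 341/7  (> 5, stop)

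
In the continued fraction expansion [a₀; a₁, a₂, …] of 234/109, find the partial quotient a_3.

234 ÷ 109 → quotient 2, remainder 16
109 ÷ 16 → quotient 6, remainder 13
16 ÷ 13 → quotient 1, remainder 3
13 ÷ 3 → quotient 4, remainder 1

4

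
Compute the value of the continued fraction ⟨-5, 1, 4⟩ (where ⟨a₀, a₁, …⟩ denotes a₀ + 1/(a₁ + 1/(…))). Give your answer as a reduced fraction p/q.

-21/5

Collapse the nested fraction from the inside out:
Start with 4.
1 + 1/(4/1) = 1 + 1/4 = 5/4
-5 + 1/(5/4) = -5 + 4/5 = -21/5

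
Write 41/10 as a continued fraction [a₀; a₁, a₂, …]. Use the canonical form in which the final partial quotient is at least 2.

[4; 10]

⌊41/10⌋ = 4, remainder 1
⌊10/1⌋ = 10, remainder 0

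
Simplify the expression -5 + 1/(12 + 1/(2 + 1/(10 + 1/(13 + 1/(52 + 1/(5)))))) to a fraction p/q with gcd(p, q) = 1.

Work from the innermost term outward:
Start with 5.
52 + 1/(5/1) = 52 + 1/5 = 261/5
13 + 1/(261/5) = 13 + 5/261 = 3398/261
10 + 1/(3398/261) = 10 + 261/3398 = 34241/3398
2 + 1/(34241/3398) = 2 + 3398/34241 = 71880/34241
12 + 1/(71880/34241) = 12 + 34241/71880 = 896801/71880
-5 + 1/(896801/71880) = -5 + 71880/896801 = -4412125/896801

-4412125/896801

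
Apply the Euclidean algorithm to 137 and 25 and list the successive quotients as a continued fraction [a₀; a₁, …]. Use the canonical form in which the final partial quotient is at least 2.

Run the Euclidean algorithm, recording each quotient:
137 ÷ 25 → quotient 5, remainder 12
25 ÷ 12 → quotient 2, remainder 1
12 ÷ 1 → quotient 12, remainder 0

[5; 2, 12]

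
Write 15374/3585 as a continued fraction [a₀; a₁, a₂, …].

Apply division with remainder until the remainder is 0:
⌊15374/3585⌋ = 4, remainder 1034
⌊3585/1034⌋ = 3, remainder 483
⌊1034/483⌋ = 2, remainder 68
⌊483/68⌋ = 7, remainder 7
⌊68/7⌋ = 9, remainder 5
⌊7/5⌋ = 1, remainder 2
⌊5/2⌋ = 2, remainder 1
⌊2/1⌋ = 2, remainder 0

[4; 3, 2, 7, 9, 1, 2, 2]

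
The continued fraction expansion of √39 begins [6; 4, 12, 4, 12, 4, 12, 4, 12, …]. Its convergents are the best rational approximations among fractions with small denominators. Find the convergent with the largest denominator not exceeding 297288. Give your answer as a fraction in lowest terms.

List convergents until the denominator exceeds the bound:
a_0 = 6: 6/1  (≤ bound)
a_1 = 4: 25/4  (≤ bound)
a_2 = 12: 306/49  (≤ bound)
a_3 = 4: 1249/200  (≤ bound)
a_4 = 12: 15294/2449  (≤ bound)
a_5 = 4: 62425/9996  (≤ bound)
a_6 = 12: 764394/122401  (≤ bound)
a_7 = 4: 3120001/499600  (> 297288, stop)

764394/122401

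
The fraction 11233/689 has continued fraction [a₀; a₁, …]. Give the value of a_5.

2

⌊11233/689⌋ = 16, remainder 209
⌊689/209⌋ = 3, remainder 62
⌊209/62⌋ = 3, remainder 23
⌊62/23⌋ = 2, remainder 16
⌊23/16⌋ = 1, remainder 7
⌊16/7⌋ = 2, remainder 2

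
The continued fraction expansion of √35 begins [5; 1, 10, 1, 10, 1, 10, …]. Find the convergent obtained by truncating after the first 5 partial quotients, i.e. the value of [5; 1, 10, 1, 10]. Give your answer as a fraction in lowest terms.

775/131

a_0 = 5: 5/1
a_1 = 1: 6/1
a_2 = 10: 65/11
a_3 = 1: 71/12
a_4 = 10: 775/131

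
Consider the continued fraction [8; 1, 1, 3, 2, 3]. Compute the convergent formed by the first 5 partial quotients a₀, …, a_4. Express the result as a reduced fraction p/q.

137/16

Collapse the nested fraction from the inside out:
Start with 2.
3 + 1/(2/1) = 3 + 1/2 = 7/2
1 + 1/(7/2) = 1 + 2/7 = 9/7
1 + 1/(9/7) = 1 + 7/9 = 16/9
8 + 1/(16/9) = 8 + 9/16 = 137/16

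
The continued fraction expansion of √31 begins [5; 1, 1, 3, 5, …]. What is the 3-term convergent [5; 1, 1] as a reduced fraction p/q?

Build up convergents one term at a time:
a_0 = 5: 5/1
a_1 = 1: 6/1
a_2 = 1: 11/2

11/2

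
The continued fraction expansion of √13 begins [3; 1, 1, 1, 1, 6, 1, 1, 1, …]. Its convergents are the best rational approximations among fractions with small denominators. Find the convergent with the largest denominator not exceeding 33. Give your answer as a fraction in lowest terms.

List convergents until the denominator exceeds the bound:
a_0 = 3: 3/1  (≤ bound)
a_1 = 1: 4/1  (≤ bound)
a_2 = 1: 7/2  (≤ bound)
a_3 = 1: 11/3  (≤ bound)
a_4 = 1: 18/5  (≤ bound)
a_5 = 6: 119/33  (≤ bound)
a_6 = 1: 137/38  (> 33, stop)

119/33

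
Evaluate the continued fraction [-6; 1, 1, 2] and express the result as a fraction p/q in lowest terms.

Starting at the tail and folding back:
Start with 2.
1 + 1/(2/1) = 1 + 1/2 = 3/2
1 + 1/(3/2) = 1 + 2/3 = 5/3
-6 + 1/(5/3) = -6 + 3/5 = -27/5

-27/5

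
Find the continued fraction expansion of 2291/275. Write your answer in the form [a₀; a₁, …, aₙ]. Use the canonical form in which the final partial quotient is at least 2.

Apply division with remainder until the remainder is 0:
⌊2291/275⌋ = 8, remainder 91
⌊275/91⌋ = 3, remainder 2
⌊91/2⌋ = 45, remainder 1
⌊2/1⌋ = 2, remainder 0

[8; 3, 45, 2]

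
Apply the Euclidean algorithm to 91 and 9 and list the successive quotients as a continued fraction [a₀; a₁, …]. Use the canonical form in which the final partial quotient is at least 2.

91 = 10·9 + 1, so a_0 = 10
9 = 9·1 + 0, so a_1 = 9

[10; 9]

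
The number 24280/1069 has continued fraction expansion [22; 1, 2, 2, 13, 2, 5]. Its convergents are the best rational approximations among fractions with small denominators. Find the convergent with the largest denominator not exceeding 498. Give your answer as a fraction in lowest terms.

4429/195

a_0 = 22: 22/1  (≤ bound)
a_1 = 1: 23/1  (≤ bound)
a_2 = 2: 68/3  (≤ bound)
a_3 = 2: 159/7  (≤ bound)
a_4 = 13: 2135/94  (≤ bound)
a_5 = 2: 4429/195  (≤ bound)
a_6 = 5: 24280/1069  (> 498, stop)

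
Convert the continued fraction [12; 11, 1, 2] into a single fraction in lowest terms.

423/35

Starting at the tail and folding back:
Start with 2.
1 + 1/(2/1) = 1 + 1/2 = 3/2
11 + 1/(3/2) = 11 + 2/3 = 35/3
12 + 1/(35/3) = 12 + 3/35 = 423/35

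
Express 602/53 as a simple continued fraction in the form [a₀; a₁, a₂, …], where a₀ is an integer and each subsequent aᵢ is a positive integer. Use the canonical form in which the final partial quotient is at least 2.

[11; 2, 1, 3, 1, 3]

602 ÷ 53 → quotient 11, remainder 19
53 ÷ 19 → quotient 2, remainder 15
19 ÷ 15 → quotient 1, remainder 4
15 ÷ 4 → quotient 3, remainder 3
4 ÷ 3 → quotient 1, remainder 1
3 ÷ 1 → quotient 3, remainder 0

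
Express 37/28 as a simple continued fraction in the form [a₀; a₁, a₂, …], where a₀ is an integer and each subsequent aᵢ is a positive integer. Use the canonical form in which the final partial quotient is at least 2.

[1; 3, 9]

Run the Euclidean algorithm, recording each quotient:
37 ÷ 28 → quotient 1, remainder 9
28 ÷ 9 → quotient 3, remainder 1
9 ÷ 1 → quotient 9, remainder 0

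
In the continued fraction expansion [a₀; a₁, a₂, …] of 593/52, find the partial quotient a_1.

2

593 = 11·52 + 21, so a_0 = 11
52 = 2·21 + 10, so a_1 = 2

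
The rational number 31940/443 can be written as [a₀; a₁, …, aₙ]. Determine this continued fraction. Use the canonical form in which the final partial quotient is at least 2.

[72; 10, 14, 1, 2]

Repeatedly divide and take the remainder:
31940 = 72·443 + 44, so a_0 = 72
443 = 10·44 + 3, so a_1 = 10
44 = 14·3 + 2, so a_2 = 14
3 = 1·2 + 1, so a_3 = 1
2 = 2·1 + 0, so a_4 = 2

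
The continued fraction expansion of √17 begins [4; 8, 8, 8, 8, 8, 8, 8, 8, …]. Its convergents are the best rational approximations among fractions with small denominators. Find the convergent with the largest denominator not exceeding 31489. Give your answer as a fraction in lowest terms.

List convergents until the denominator exceeds the bound:
a_0 = 4: 4/1  (≤ bound)
a_1 = 8: 33/8  (≤ bound)
a_2 = 8: 268/65  (≤ bound)
a_3 = 8: 2177/528  (≤ bound)
a_4 = 8: 17684/4289  (≤ bound)
a_5 = 8: 143649/34840  (> 31489, stop)

17684/4289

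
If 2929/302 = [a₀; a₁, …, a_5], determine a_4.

Run the Euclidean algorithm, recording each quotient:
2929 ÷ 302 → quotient 9, remainder 211
302 ÷ 211 → quotient 1, remainder 91
211 ÷ 91 → quotient 2, remainder 29
91 ÷ 29 → quotient 3, remainder 4
29 ÷ 4 → quotient 7, remainder 1

7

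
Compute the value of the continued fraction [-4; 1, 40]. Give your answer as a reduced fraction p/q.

-124/41

Start with 40.
1 + 1/(40/1) = 1 + 1/40 = 41/40
-4 + 1/(41/40) = -4 + 40/41 = -124/41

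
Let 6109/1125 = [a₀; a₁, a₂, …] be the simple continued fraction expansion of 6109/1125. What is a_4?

13

6109 ÷ 1125 → quotient 5, remainder 484
1125 ÷ 484 → quotient 2, remainder 157
484 ÷ 157 → quotient 3, remainder 13
157 ÷ 13 → quotient 12, remainder 1
13 ÷ 1 → quotient 13, remainder 0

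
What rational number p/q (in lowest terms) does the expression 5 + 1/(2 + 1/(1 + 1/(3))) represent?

59/11

a_0 = 5: 5/1
a_1 = 2: 11/2
a_2 = 1: 16/3
a_3 = 3: 59/11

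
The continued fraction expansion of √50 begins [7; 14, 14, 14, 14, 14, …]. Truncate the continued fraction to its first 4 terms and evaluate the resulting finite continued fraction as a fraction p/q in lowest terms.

19601/2772

Compute successive convergents:
a_0 = 7: 7/1
a_1 = 14: 99/14
a_2 = 14: 1393/197
a_3 = 14: 19601/2772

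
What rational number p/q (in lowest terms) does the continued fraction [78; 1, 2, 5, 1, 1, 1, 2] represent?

Collapse the nested fraction from the inside out:
Start with 2.
1 + 1/(2/1) = 1 + 1/2 = 3/2
1 + 1/(3/2) = 1 + 2/3 = 5/3
1 + 1/(5/3) = 1 + 3/5 = 8/5
5 + 1/(8/5) = 5 + 5/8 = 45/8
2 + 1/(45/8) = 2 + 8/45 = 98/45
1 + 1/(98/45) = 1 + 45/98 = 143/98
78 + 1/(143/98) = 78 + 98/143 = 11252/143

11252/143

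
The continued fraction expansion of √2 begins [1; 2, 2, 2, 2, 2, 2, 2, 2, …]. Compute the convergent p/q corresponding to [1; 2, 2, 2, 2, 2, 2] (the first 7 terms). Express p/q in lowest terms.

239/169

Build up convergents one term at a time:
a_0 = 1: 1/1
a_1 = 2: 3/2
a_2 = 2: 7/5
a_3 = 2: 17/12
a_4 = 2: 41/29
a_5 = 2: 99/70
a_6 = 2: 239/169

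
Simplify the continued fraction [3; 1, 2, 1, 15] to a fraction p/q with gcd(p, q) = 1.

a_0 = 3: 3/1
a_1 = 1: 4/1
a_2 = 2: 11/3
a_3 = 1: 15/4
a_4 = 15: 236/63

236/63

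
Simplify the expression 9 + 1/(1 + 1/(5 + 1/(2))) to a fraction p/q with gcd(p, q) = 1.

Start with 2.
5 + 1/(2/1) = 5 + 1/2 = 11/2
1 + 1/(11/2) = 1 + 2/11 = 13/11
9 + 1/(13/11) = 9 + 11/13 = 128/13

128/13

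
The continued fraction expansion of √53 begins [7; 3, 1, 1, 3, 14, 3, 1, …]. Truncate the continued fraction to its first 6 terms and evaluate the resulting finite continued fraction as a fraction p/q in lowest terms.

2599/357

a_0 = 7: 7/1
a_1 = 3: 22/3
a_2 = 1: 29/4
a_3 = 1: 51/7
a_4 = 3: 182/25
a_5 = 14: 2599/357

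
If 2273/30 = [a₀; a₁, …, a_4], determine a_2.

3

Run the Euclidean algorithm, recording each quotient:
2273 = 75·30 + 23, so a_0 = 75
30 = 1·23 + 7, so a_1 = 1
23 = 3·7 + 2, so a_2 = 3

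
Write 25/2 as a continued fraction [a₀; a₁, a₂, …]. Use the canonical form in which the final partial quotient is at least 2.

[12; 2]

25 ÷ 2 → quotient 12, remainder 1
2 ÷ 1 → quotient 2, remainder 0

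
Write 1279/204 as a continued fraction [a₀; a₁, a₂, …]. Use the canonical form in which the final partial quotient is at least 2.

1279 = 6·204 + 55, so a_0 = 6
204 = 3·55 + 39, so a_1 = 3
55 = 1·39 + 16, so a_2 = 1
39 = 2·16 + 7, so a_3 = 2
16 = 2·7 + 2, so a_4 = 2
7 = 3·2 + 1, so a_5 = 3
2 = 2·1 + 0, so a_6 = 2

[6; 3, 1, 2, 2, 3, 2]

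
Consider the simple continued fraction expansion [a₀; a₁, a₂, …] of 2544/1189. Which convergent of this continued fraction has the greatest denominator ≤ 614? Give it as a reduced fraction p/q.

659/308

a_0 = 2: 2/1  (≤ bound)
a_1 = 7: 15/7  (≤ bound)
a_2 = 6: 92/43  (≤ bound)
a_3 = 6: 567/265  (≤ bound)
a_4 = 1: 659/308  (≤ bound)
a_5 = 3: 2544/1189  (> 614, stop)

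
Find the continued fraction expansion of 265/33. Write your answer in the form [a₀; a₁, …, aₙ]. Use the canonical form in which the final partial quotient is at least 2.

265 = 8·33 + 1, so a_0 = 8
33 = 33·1 + 0, so a_1 = 33

[8; 33]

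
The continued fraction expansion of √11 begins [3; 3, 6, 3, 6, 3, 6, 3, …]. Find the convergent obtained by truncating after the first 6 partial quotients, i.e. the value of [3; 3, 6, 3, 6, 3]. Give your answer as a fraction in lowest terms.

Build up convergents one term at a time:
a_0 = 3: 3/1
a_1 = 3: 10/3
a_2 = 6: 63/19
a_3 = 3: 199/60
a_4 = 6: 1257/379
a_5 = 3: 3970/1197

3970/1197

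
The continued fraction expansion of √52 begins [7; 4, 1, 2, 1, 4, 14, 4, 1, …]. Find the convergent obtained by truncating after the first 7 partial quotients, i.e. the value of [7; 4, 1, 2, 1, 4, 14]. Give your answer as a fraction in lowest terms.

9223/1279

Work from the innermost term outward:
Start with 14.
4 + 1/(14/1) = 4 + 1/14 = 57/14
1 + 1/(57/14) = 1 + 14/57 = 71/57
2 + 1/(71/57) = 2 + 57/71 = 199/71
1 + 1/(199/71) = 1 + 71/199 = 270/199
4 + 1/(270/199) = 4 + 199/270 = 1279/270
7 + 1/(1279/270) = 7 + 270/1279 = 9223/1279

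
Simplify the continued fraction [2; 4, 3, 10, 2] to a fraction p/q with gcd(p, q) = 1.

Build up convergents one term at a time:
a_0 = 2: 2/1
a_1 = 4: 9/4
a_2 = 3: 29/13
a_3 = 10: 299/134
a_4 = 2: 627/281

627/281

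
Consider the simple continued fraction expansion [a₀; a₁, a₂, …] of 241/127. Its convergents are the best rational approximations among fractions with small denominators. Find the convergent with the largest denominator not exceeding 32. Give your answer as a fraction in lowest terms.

19/10

a_0 = 1: 1/1  (≤ bound)
a_1 = 1: 2/1  (≤ bound)
a_2 = 8: 17/9  (≤ bound)
a_3 = 1: 19/10  (≤ bound)
a_4 = 3: 74/39  (> 32, stop)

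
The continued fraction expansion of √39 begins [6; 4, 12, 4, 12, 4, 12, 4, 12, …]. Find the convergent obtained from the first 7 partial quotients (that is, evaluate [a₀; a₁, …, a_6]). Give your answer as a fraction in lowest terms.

Start with 12.
4 + 1/(12/1) = 4 + 1/12 = 49/12
12 + 1/(49/12) = 12 + 12/49 = 600/49
4 + 1/(600/49) = 4 + 49/600 = 2449/600
12 + 1/(2449/600) = 12 + 600/2449 = 29988/2449
4 + 1/(29988/2449) = 4 + 2449/29988 = 122401/29988
6 + 1/(122401/29988) = 6 + 29988/122401 = 764394/122401

764394/122401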